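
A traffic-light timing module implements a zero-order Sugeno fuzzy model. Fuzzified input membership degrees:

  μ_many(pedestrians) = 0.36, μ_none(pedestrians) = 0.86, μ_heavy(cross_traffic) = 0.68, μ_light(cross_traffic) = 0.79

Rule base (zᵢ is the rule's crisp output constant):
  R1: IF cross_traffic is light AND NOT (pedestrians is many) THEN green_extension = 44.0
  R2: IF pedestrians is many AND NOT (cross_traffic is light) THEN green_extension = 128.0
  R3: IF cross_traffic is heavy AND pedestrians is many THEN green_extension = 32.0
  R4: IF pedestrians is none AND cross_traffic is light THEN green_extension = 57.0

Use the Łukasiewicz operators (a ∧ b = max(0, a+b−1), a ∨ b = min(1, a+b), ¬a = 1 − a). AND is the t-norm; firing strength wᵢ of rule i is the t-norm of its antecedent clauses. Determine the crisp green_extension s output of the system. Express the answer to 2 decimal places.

R1 (z=44.0): light=0.79, ¬many=1−0.36=0.64; AND[max(0, a+b−1)] → w = 0.43
R2 (z=128.0): many=0.36, ¬light=1−0.79=0.21; AND[max(0, a+b−1)] → w = 0.00
R3 (z=32.0): heavy=0.68, many=0.36; AND[max(0, a+b−1)] → w = 0.04
R4 (z=57.0): none=0.86, light=0.79; AND[max(0, a+b−1)] → w = 0.65
Weighted average = (0.43·44.0 + 0.00·128.0 + 0.04·32.0 + 0.65·57.0) / (0.43 + 0.00 + 0.04 + 0.65)
  = 57.2500 / 1.1200 = 51.12

51.12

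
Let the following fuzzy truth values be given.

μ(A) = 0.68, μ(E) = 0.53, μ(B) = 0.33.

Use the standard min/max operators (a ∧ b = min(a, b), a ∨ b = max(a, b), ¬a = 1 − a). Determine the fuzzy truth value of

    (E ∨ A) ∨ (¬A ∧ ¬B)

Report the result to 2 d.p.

E ∨ A = max(a, b) on (0.53, 0.68) = 0.68
¬A = 1 − 0.68 = 0.32
¬B = 1 − 0.33 = 0.67
¬A ∧ ¬B = min(a, b) on (0.32, 0.67) = 0.32
(E ∨ A) ∨ (¬A ∧ ¬B) = max(a, b) on (0.68, 0.32) = 0.68

0.68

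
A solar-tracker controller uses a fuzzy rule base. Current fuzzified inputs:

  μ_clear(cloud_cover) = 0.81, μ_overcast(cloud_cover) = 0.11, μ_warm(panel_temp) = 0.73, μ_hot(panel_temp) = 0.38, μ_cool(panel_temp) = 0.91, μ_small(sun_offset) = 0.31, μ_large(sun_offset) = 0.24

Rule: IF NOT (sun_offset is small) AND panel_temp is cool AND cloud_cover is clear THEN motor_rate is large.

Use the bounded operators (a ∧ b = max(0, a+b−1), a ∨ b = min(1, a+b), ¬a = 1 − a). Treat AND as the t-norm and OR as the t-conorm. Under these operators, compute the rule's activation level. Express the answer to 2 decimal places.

firing strength: ¬small=1−0.31=0.69, cool=0.91, clear=0.81; AND[max(0, a+b−1)] → w = 0.41

0.41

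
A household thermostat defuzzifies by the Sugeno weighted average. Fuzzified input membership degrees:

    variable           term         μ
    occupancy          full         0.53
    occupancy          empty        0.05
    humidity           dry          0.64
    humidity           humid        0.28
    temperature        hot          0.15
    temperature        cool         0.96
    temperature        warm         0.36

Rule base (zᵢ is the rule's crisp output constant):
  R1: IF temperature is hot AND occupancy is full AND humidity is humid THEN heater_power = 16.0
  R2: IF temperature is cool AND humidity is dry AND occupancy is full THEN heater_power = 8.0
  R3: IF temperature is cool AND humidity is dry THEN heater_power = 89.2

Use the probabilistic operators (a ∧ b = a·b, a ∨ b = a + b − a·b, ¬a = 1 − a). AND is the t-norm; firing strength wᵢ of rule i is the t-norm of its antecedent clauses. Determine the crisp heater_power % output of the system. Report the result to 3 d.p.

R1 (z=16.0): hot=0.15, full=0.53, humid=0.28; AND[a·b] → w = 0.0223
R2 (z=8.0): cool=0.96, dry=0.64, full=0.53; AND[a·b] → w = 0.3256
R3 (z=89.2): cool=0.96, dry=0.64; AND[a·b] → w = 0.6144
Weighted average = (0.0223·16.0 + 0.3256·8.0 + 0.6144·89.2) / (0.0223 + 0.3256 + 0.6144)
  = 57.7657 / 0.9623 = 60.029

60.029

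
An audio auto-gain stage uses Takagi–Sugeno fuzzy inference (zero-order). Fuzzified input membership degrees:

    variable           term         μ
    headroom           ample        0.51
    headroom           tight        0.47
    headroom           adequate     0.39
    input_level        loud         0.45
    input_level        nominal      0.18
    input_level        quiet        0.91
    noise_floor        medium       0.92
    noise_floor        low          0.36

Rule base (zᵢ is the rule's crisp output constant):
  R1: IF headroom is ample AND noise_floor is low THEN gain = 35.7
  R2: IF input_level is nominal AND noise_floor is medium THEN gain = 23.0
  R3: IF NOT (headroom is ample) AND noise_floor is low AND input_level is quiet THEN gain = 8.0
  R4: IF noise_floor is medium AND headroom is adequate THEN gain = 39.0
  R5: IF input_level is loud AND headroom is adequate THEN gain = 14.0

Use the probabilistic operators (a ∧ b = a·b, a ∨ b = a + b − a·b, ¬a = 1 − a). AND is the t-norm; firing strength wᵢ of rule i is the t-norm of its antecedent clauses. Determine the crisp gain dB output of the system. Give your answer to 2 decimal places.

26.91

R1 (z=35.7): ample=0.51, low=0.36; AND[a·b] → w = 0.1836
R2 (z=23.0): nominal=0.18, medium=0.92; AND[a·b] → w = 0.1656
R3 (z=8.0): ¬ample=1−0.51=0.49, low=0.36, quiet=0.91; AND[a·b] → w = 0.1605
R4 (z=39.0): medium=0.92, adequate=0.39; AND[a·b] → w = 0.3588
R5 (z=14.0): loud=0.45, adequate=0.39; AND[a·b] → w = 0.1755
Weighted average = (0.1836·35.7 + 0.1656·23.0 + 0.1605·8.0 + 0.3588·39.0 + 0.1755·14.0) / (0.1836 + 0.1656 + 0.1605 + 0.3588 + 0.1755)
  = 28.0977 / 1.0440 = 26.91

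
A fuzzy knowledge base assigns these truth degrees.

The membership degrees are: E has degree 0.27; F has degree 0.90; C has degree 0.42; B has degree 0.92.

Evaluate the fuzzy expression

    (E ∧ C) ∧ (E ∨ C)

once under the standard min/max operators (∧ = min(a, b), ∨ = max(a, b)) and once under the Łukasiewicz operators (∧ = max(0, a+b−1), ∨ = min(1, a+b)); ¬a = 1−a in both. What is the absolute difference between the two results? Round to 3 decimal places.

Under standard min/max:
  E ∧ C = min(a, b) on (0.27, 0.42) = 0.27
  E ∨ C = max(a, b) on (0.27, 0.42) = 0.42
  (E ∧ C) ∧ (E ∨ C) = min(a, b) on (0.27, 0.42) = 0.27
  → value = 0.2700
Under Łukasiewicz:
  E ∧ C = max(0, a+b−1) on (0.27, 0.42) = 0.00
  E ∨ C = min(1, a+b) on (0.27, 0.42) = 0.69
  (E ∧ C) ∧ (E ∨ C) = max(0, a+b−1) on (0.00, 0.69) = 0.00
  → value = 0.0000
|0.2700 − 0.0000| = 0.270

0.270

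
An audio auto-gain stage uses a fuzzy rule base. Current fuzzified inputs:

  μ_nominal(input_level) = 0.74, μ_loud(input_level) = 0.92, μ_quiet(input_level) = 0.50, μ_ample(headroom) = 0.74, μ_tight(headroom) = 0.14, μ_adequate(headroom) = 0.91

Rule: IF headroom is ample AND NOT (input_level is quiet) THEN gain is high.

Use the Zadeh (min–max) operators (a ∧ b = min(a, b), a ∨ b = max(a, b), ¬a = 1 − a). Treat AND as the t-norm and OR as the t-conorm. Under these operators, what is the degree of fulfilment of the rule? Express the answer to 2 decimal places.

0.50

firing strength: ample=0.74, ¬quiet=1−0.50=0.50; AND[min(a, b)] → w = 0.50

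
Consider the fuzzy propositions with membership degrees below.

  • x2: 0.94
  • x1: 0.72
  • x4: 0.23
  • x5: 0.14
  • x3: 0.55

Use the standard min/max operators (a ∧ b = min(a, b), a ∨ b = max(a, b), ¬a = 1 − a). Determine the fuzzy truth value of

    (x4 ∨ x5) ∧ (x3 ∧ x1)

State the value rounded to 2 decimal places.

x4 ∨ x5 = max(a, b) on (0.23, 0.14) = 0.23
x3 ∧ x1 = min(a, b) on (0.55, 0.72) = 0.55
(x4 ∨ x5) ∧ (x3 ∧ x1) = min(a, b) on (0.23, 0.55) = 0.23

0.23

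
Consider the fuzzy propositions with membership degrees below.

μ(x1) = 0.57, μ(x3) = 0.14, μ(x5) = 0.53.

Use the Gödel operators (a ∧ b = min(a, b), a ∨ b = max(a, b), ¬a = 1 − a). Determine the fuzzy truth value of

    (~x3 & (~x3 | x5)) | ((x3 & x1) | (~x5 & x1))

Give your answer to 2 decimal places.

0.86

~x3 = 1 − 0.14 = 0.86
~x3 = 1 − 0.14 = 0.86
~x3 | x5 = max(a, b) on (0.86, 0.53) = 0.86
~x3 & (~x3 | x5) = min(a, b) on (0.86, 0.86) = 0.86
x3 & x1 = min(a, b) on (0.14, 0.57) = 0.14
~x5 = 1 − 0.53 = 0.47
~x5 & x1 = min(a, b) on (0.47, 0.57) = 0.47
(x3 & x1) | (~x5 & x1) = max(a, b) on (0.14, 0.47) = 0.47
(~x3 & (~x3 | x5)) | ((x3 & x1) | (~x5 & x1)) = max(a, b) on (0.86, 0.47) = 0.86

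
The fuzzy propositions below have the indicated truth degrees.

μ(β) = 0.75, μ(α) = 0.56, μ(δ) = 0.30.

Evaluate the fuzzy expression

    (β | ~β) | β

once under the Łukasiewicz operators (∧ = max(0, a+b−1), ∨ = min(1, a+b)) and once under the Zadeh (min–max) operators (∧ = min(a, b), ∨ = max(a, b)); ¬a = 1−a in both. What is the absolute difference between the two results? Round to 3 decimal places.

Under Łukasiewicz:
  ~β = 1 − 0.75 = 0.25
  β | ~β = min(1, a+b) on (0.75, 0.25) = 1.00
  (β | ~β) | β = min(1, a+b) on (1.00, 0.75) = 1.00
  → value = 1.0000
Under Zadeh (min–max):
  ~β = 1 − 0.75 = 0.25
  β | ~β = max(a, b) on (0.75, 0.25) = 0.75
  (β | ~β) | β = max(a, b) on (0.75, 0.75) = 0.75
  → value = 0.7500
|1.0000 − 0.7500| = 0.250

0.250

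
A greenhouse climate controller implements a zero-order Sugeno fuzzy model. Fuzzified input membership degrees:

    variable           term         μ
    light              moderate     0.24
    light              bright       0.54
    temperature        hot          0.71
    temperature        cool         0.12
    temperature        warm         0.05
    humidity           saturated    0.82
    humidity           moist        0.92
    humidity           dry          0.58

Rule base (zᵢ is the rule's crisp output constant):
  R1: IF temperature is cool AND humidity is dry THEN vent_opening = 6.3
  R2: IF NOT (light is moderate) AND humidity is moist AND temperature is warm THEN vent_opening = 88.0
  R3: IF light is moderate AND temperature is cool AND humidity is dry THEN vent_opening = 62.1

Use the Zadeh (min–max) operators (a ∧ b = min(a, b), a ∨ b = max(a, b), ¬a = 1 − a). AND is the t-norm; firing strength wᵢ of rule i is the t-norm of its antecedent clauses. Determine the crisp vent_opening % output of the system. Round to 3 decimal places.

R1 (z=6.3): cool=0.12, dry=0.58; AND[min(a, b)] → w = 0.12
R2 (z=88.0): ¬moderate=1−0.24=0.76, moist=0.92, warm=0.05; AND[min(a, b)] → w = 0.05
R3 (z=62.1): moderate=0.24, cool=0.12, dry=0.58; AND[min(a, b)] → w = 0.12
Weighted average = (0.12·6.3 + 0.05·88.0 + 0.12·62.1) / (0.12 + 0.05 + 0.12)
  = 12.6080 / 0.2900 = 43.476

43.476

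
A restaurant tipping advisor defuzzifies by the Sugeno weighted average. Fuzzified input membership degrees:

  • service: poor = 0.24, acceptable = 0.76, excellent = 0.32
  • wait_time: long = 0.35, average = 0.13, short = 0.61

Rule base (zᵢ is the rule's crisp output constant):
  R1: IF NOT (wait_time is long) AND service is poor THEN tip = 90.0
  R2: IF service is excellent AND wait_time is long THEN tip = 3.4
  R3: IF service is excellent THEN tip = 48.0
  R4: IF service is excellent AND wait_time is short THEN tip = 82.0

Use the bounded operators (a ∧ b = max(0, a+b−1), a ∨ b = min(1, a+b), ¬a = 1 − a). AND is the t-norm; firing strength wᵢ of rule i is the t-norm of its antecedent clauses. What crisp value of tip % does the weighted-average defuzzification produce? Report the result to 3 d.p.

R1 (z=90.0): ¬long=1−0.35=0.65, poor=0.24; AND[max(0, a+b−1)] → w = 0.00
R2 (z=3.4): excellent=0.32, long=0.35; AND[max(0, a+b−1)] → w = 0.00
R3 (z=48.0): excellent=0.32 → w = 0.32
R4 (z=82.0): excellent=0.32, short=0.61; AND[max(0, a+b−1)] → w = 0.00
Weighted average = (0.00·90.0 + 0.00·3.4 + 0.32·48.0 + 0.00·82.0) / (0.00 + 0.00 + 0.32 + 0.00)
  = 15.3600 / 0.3200 = 48.000

48.000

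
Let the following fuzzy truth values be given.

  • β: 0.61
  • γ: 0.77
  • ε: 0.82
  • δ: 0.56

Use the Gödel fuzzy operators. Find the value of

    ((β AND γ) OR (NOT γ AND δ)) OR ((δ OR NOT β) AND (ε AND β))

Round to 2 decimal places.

β AND γ = min(a, b) on (0.61, 0.77) = 0.61
NOT γ = 1 − 0.77 = 0.23
NOT γ AND δ = min(a, b) on (0.23, 0.56) = 0.23
(β AND γ) OR (NOT γ AND δ) = max(a, b) on (0.61, 0.23) = 0.61
NOT β = 1 − 0.61 = 0.39
δ OR NOT β = max(a, b) on (0.56, 0.39) = 0.56
ε AND β = min(a, b) on (0.82, 0.61) = 0.61
(δ OR NOT β) AND (ε AND β) = min(a, b) on (0.56, 0.61) = 0.56
((β AND γ) OR (NOT γ AND δ)) OR ((δ OR NOT β) AND (ε AND β)) = max(a, b) on (0.61, 0.56) = 0.61

0.61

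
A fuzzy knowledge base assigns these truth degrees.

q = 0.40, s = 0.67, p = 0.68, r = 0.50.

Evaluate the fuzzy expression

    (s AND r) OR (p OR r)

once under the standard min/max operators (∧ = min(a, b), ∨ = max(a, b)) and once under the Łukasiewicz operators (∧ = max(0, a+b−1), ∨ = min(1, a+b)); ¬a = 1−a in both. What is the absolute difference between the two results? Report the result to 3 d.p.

Under standard min/max:
  s AND r = min(a, b) on (0.67, 0.50) = 0.50
  p OR r = max(a, b) on (0.68, 0.50) = 0.68
  (s AND r) OR (p OR r) = max(a, b) on (0.50, 0.68) = 0.68
  → value = 0.6800
Under Łukasiewicz:
  s AND r = max(0, a+b−1) on (0.67, 0.50) = 0.17
  p OR r = min(1, a+b) on (0.68, 0.50) = 1.00
  (s AND r) OR (p OR r) = min(1, a+b) on (0.17, 1.00) = 1.00
  → value = 1.0000
|0.6800 − 1.0000| = 0.320

0.320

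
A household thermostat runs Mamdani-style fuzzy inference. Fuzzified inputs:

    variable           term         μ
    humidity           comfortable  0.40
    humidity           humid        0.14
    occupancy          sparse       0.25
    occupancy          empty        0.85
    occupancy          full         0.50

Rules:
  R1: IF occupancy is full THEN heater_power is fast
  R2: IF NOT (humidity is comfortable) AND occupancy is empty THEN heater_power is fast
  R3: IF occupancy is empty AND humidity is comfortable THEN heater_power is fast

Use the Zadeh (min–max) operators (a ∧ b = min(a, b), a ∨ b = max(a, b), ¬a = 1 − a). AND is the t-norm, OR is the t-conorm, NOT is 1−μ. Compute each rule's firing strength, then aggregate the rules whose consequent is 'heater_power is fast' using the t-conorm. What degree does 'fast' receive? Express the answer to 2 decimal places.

0.60

R1: full=0.50 → w = 0.50
R2: ¬comfortable=1−0.40=0.60, empty=0.85; AND[min(a, b)] → w = 0.60
R3: empty=0.85, comfortable=0.40; AND[min(a, b)] → w = 0.40
Rules with consequent 'fast': {R1, R2, R3} → strengths 0.50, 0.60, 0.40
Aggregate via t-conorm [max(a, b)]: 0.60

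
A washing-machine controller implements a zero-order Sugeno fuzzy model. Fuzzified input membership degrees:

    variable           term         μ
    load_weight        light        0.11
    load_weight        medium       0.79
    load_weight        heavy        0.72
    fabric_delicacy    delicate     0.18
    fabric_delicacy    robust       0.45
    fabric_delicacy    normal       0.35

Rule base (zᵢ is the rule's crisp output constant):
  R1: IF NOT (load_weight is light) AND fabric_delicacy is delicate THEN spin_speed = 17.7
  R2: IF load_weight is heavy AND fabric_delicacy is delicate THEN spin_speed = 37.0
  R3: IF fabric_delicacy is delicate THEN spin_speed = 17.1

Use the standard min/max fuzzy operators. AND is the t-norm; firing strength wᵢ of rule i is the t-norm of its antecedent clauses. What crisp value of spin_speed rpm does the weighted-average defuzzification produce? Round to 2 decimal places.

R1 (z=17.7): ¬light=1−0.11=0.89, delicate=0.18; AND[min(a, b)] → w = 0.18
R2 (z=37.0): heavy=0.72, delicate=0.18; AND[min(a, b)] → w = 0.18
R3 (z=17.1): delicate=0.18 → w = 0.18
Weighted average = (0.18·17.7 + 0.18·37.0 + 0.18·17.1) / (0.18 + 0.18 + 0.18)
  = 12.9240 / 0.5400 = 23.93

23.93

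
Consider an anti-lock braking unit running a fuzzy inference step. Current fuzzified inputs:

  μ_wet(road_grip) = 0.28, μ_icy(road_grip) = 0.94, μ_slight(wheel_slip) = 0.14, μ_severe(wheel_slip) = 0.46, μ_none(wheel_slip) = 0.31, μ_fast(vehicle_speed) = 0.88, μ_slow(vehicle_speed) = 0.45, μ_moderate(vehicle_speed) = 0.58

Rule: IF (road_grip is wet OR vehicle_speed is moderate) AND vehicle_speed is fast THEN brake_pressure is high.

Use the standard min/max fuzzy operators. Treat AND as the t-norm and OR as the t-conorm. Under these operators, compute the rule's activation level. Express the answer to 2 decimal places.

firing strength: (wet=0.28 OR moderate=0.58) = 0.58; AND[min(a, b)] with fast=0.88 → w = 0.58

0.58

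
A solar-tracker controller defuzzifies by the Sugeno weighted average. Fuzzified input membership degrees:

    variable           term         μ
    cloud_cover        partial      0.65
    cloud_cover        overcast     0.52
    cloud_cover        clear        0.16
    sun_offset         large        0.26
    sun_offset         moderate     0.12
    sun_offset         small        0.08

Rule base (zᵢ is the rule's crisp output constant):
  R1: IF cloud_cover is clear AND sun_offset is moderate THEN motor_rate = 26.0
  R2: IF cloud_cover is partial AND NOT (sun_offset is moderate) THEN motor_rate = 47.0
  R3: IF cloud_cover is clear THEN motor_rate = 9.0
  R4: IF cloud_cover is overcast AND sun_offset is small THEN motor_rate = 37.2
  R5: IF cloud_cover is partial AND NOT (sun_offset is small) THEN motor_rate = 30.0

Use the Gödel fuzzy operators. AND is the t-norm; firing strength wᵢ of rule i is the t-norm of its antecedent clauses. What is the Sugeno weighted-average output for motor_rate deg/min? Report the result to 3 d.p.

R1 (z=26.0): clear=0.16, moderate=0.12; AND[min(a, b)] → w = 0.12
R2 (z=47.0): partial=0.65, ¬moderate=1−0.12=0.88; AND[min(a, b)] → w = 0.65
R3 (z=9.0): clear=0.16 → w = 0.16
R4 (z=37.2): overcast=0.52, small=0.08; AND[min(a, b)] → w = 0.08
R5 (z=30.0): partial=0.65, ¬small=1−0.08=0.92; AND[min(a, b)] → w = 0.65
Weighted average = (0.12·26.0 + 0.65·47.0 + 0.16·9.0 + 0.08·37.2 + 0.65·30.0) / (0.12 + 0.65 + 0.16 + 0.08 + 0.65)
  = 57.5860 / 1.6600 = 34.690

34.690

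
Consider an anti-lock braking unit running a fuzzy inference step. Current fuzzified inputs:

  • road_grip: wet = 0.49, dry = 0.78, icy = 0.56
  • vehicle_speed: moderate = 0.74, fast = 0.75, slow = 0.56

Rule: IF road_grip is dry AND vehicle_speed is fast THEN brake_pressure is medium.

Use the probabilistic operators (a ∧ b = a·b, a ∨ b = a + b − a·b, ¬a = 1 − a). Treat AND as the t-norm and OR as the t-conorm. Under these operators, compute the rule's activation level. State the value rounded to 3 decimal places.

0.585

firing strength: dry=0.78, fast=0.75; AND[a·b] → w = 0.5850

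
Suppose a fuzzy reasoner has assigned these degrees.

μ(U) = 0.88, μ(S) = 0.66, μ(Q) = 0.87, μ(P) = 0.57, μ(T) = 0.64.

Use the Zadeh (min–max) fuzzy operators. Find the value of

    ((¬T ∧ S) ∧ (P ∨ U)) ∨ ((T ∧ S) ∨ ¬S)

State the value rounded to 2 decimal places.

0.64

¬T = 1 − 0.64 = 0.36
¬T ∧ S = min(a, b) on (0.36, 0.66) = 0.36
P ∨ U = max(a, b) on (0.57, 0.88) = 0.88
(¬T ∧ S) ∧ (P ∨ U) = min(a, b) on (0.36, 0.88) = 0.36
T ∧ S = min(a, b) on (0.64, 0.66) = 0.64
¬S = 1 − 0.66 = 0.34
(T ∧ S) ∨ ¬S = max(a, b) on (0.64, 0.34) = 0.64
((¬T ∧ S) ∧ (P ∨ U)) ∨ ((T ∧ S) ∨ ¬S) = max(a, b) on (0.36, 0.64) = 0.64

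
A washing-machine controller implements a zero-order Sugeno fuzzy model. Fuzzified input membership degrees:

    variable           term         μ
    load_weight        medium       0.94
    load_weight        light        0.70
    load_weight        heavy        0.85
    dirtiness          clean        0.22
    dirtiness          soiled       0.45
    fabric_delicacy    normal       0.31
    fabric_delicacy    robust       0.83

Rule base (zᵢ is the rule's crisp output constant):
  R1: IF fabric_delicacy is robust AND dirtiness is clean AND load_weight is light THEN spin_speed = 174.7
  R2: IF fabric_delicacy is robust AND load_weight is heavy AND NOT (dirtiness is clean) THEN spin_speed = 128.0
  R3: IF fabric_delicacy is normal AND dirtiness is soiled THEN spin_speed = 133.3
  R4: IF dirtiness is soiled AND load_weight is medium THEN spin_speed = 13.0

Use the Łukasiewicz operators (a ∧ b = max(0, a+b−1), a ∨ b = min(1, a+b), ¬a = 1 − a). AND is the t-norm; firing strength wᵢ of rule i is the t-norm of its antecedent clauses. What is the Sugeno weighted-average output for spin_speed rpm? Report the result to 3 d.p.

75.235

R1 (z=174.7): robust=0.83, clean=0.22, light=0.70; AND[max(0, a+b−1)] → w = 0.00
R2 (z=128.0): robust=0.83, heavy=0.85, ¬clean=1−0.22=0.78; AND[max(0, a+b−1)] → w = 0.46
R3 (z=133.3): normal=0.31, soiled=0.45; AND[max(0, a+b−1)] → w = 0.00
R4 (z=13.0): soiled=0.45, medium=0.94; AND[max(0, a+b−1)] → w = 0.39
Weighted average = (0.00·174.7 + 0.46·128.0 + 0.00·133.3 + 0.39·13.0) / (0.00 + 0.46 + 0.00 + 0.39)
  = 63.9500 / 0.8500 = 75.235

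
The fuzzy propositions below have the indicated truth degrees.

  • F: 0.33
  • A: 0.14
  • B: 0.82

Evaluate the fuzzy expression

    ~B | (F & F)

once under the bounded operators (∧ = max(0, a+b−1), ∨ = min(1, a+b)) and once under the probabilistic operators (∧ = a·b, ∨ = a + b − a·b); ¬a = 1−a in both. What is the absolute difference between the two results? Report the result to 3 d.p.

0.089

Under bounded:
  ~B = 1 − 0.82 = 0.18
  F & F = max(0, a+b−1) on (0.33, 0.33) = 0.00
  ~B | (F & F) = min(1, a+b) on (0.18, 0.00) = 0.18
  → value = 0.1800
Under probabilistic:
  ~B = 1 − 0.8200 = 0.1800
  F & F = a·b on (0.3300, 0.3300) = 0.1089
  ~B | (F & F) = a + b − a·b on (0.1800, 0.1089) = 0.2693
  → value = 0.2693
|0.1800 − 0.2693| = 0.089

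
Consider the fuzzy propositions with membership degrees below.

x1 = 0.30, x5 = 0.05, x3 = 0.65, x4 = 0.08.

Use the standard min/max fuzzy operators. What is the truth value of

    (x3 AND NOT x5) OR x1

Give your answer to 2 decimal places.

0.65

NOT x5 = 1 − 0.05 = 0.95
x3 AND NOT x5 = min(a, b) on (0.65, 0.95) = 0.65
(x3 AND NOT x5) OR x1 = max(a, b) on (0.65, 0.30) = 0.65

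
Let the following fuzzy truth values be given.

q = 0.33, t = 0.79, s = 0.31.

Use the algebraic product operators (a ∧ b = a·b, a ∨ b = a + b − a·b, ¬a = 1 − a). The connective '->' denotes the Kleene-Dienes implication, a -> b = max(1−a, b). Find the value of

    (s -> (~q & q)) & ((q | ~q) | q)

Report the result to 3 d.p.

0.588

~q = 1 − 0.3300 = 0.6700
~q & q = a·b on (0.6700, 0.3300) = 0.2211
s -> (~q & q)  [Kleene-Dienes: max(1−a, b)] with a=0.3100, b=0.2211 → 0.6900
~q = 1 − 0.3300 = 0.6700
q | ~q = a + b − a·b on (0.3300, 0.6700) = 0.7789
(q | ~q) | q = a + b − a·b on (0.7789, 0.3300) = 0.8519
(s -> (~q & q)) & ((q | ~q) | q) = a·b on (0.6900, 0.8519) = 0.5878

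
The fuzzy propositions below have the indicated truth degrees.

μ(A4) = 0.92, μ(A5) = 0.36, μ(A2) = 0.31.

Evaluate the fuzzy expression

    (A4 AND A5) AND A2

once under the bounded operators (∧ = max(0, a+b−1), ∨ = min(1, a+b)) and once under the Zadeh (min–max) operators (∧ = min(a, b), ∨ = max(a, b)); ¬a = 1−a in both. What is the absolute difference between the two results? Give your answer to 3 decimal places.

Under bounded:
  A4 AND A5 = max(0, a+b−1) on (0.92, 0.36) = 0.28
  (A4 AND A5) AND A2 = max(0, a+b−1) on (0.28, 0.31) = 0.00
  → value = 0.0000
Under Zadeh (min–max):
  A4 AND A5 = min(a, b) on (0.92, 0.36) = 0.36
  (A4 AND A5) AND A2 = min(a, b) on (0.36, 0.31) = 0.31
  → value = 0.3100
|0.0000 − 0.3100| = 0.310

0.310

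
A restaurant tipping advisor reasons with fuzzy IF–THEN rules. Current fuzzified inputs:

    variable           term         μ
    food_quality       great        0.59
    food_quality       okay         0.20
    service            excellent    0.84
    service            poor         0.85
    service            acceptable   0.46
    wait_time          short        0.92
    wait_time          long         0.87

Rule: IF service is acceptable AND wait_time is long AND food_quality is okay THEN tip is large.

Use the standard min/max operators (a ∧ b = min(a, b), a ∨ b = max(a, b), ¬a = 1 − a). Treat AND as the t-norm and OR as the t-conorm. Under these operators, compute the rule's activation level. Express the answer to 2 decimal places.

0.20

firing strength: acceptable=0.46, long=0.87, okay=0.20; AND[min(a, b)] → w = 0.20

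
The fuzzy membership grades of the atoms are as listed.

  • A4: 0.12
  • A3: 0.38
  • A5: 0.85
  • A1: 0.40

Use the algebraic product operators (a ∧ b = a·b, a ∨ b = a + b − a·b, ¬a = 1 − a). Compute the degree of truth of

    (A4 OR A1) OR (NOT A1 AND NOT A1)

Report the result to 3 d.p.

0.662

A4 OR A1 = a + b − a·b on (0.1200, 0.4000) = 0.4720
NOT A1 = 1 − 0.4000 = 0.6000
NOT A1 = 1 − 0.4000 = 0.6000
NOT A1 AND NOT A1 = a·b on (0.6000, 0.6000) = 0.3600
(A4 OR A1) OR (NOT A1 AND NOT A1) = a + b − a·b on (0.4720, 0.3600) = 0.6621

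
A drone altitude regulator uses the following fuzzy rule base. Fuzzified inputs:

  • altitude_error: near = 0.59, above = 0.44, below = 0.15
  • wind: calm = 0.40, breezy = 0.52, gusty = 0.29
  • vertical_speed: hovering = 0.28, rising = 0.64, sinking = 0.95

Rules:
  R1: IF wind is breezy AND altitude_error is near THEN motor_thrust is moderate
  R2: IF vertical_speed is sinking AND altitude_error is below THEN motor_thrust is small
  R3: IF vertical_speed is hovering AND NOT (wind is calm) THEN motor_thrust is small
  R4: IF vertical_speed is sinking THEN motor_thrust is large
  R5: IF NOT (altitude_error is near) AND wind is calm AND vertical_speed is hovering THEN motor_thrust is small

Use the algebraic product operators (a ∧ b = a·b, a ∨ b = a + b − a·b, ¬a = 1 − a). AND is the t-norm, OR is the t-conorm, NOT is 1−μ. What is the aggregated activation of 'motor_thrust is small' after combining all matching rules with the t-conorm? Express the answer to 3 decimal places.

R1: breezy=0.52, near=0.59; AND[a·b] → w = 0.3068
R2: sinking=0.95, below=0.15; AND[a·b] → w = 0.1425
R3: hovering=0.28, ¬calm=1−0.40=0.60; AND[a·b] → w = 0.1680
R4: sinking=0.95 → w = 0.9500
R5: ¬near=1−0.59=0.41, calm=0.40, hovering=0.28; AND[a·b] → w = 0.0459
Rules with consequent 'small': {R2, R3, R5} → strengths 0.1425, 0.1680, 0.0459
Aggregate via t-conorm [a + b − a·b]: 0.3193

0.319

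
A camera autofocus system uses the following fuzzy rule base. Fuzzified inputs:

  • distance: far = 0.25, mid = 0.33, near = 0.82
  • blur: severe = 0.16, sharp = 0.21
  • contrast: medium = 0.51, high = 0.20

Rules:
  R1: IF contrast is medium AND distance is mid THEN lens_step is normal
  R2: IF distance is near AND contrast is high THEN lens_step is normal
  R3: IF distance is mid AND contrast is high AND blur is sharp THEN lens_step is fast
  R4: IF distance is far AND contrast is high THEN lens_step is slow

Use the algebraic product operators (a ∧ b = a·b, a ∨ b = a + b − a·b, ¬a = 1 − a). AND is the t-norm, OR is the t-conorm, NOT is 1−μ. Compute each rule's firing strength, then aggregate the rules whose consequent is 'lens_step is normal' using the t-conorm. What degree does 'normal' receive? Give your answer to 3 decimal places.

0.305

R1: medium=0.51, mid=0.33; AND[a·b] → w = 0.1683
R2: near=0.82, high=0.20; AND[a·b] → w = 0.1640
R3: mid=0.33, high=0.20, sharp=0.21; AND[a·b] → w = 0.0139
R4: far=0.25, high=0.20; AND[a·b] → w = 0.0500
Rules with consequent 'normal': {R1, R2} → strengths 0.1683, 0.1640
Aggregate via t-conorm [a + b − a·b]: 0.3047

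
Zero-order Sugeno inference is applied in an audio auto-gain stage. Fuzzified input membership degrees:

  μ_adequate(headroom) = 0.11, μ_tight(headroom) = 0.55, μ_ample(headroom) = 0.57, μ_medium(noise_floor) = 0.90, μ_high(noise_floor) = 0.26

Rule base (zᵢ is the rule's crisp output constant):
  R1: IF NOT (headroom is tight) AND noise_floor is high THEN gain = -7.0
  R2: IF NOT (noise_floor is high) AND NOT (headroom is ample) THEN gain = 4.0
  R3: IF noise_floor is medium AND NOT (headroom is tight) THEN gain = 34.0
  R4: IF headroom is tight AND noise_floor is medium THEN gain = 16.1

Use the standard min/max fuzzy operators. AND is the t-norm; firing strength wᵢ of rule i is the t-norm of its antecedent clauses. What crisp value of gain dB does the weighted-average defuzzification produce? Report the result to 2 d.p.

R1 (z=-7.0): ¬tight=1−0.55=0.45, high=0.26; AND[min(a, b)] → w = 0.26
R2 (z=4.0): ¬high=1−0.26=0.74, ¬ample=1−0.57=0.43; AND[min(a, b)] → w = 0.43
R3 (z=34.0): medium=0.90, ¬tight=1−0.55=0.45; AND[min(a, b)] → w = 0.45
R4 (z=16.1): tight=0.55, medium=0.90; AND[min(a, b)] → w = 0.55
Weighted average = (0.26·-7.0 + 0.43·4.0 + 0.45·34.0 + 0.55·16.1) / (0.26 + 0.43 + 0.45 + 0.55)
  = 24.0550 / 1.6900 = 14.23

14.23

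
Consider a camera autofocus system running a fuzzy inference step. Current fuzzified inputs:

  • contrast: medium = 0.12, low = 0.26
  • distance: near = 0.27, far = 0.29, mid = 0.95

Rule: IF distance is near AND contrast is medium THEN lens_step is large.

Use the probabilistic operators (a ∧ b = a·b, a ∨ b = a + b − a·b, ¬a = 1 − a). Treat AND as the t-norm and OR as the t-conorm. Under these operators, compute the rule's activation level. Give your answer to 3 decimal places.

firing strength: near=0.27, medium=0.12; AND[a·b] → w = 0.0324

0.032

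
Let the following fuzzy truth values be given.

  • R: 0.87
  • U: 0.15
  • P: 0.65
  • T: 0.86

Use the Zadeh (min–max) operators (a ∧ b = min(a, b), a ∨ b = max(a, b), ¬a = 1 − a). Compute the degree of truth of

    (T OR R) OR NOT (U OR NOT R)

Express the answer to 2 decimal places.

0.87

T OR R = max(a, b) on (0.86, 0.87) = 0.87
NOT R = 1 − 0.87 = 0.13
U OR NOT R = max(a, b) on (0.15, 0.13) = 0.15
NOT (U OR NOT R) = 1 − 0.15 = 0.85
(T OR R) OR NOT (U OR NOT R) = max(a, b) on (0.87, 0.85) = 0.87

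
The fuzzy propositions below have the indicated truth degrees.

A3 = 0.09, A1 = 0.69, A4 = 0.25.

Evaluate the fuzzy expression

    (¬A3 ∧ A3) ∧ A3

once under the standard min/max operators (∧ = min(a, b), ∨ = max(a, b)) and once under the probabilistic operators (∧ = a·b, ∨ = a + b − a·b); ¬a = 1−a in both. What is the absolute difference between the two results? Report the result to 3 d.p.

Under standard min/max:
  ¬A3 = 1 − 0.09 = 0.91
  ¬A3 ∧ A3 = min(a, b) on (0.91, 0.09) = 0.09
  (¬A3 ∧ A3) ∧ A3 = min(a, b) on (0.09, 0.09) = 0.09
  → value = 0.0900
Under probabilistic:
  ¬A3 = 1 − 0.0900 = 0.9100
  ¬A3 ∧ A3 = a·b on (0.9100, 0.0900) = 0.0819
  (¬A3 ∧ A3) ∧ A3 = a·b on (0.0819, 0.0900) = 0.0074
  → value = 0.0074
|0.0900 − 0.0074| = 0.083

0.083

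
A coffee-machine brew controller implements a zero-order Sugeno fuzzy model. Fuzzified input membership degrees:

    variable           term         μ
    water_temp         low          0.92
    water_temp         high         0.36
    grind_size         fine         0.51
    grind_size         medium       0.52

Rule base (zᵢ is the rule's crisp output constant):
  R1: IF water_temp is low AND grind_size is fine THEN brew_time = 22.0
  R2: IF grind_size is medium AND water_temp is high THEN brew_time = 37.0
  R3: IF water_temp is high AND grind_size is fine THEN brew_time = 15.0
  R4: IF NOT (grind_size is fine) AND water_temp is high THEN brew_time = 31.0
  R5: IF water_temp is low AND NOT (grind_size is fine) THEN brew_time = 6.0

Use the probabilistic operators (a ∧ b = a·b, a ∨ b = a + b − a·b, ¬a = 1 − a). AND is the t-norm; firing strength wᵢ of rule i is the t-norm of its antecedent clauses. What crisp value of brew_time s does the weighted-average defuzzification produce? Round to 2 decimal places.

19.20

R1 (z=22.0): low=0.92, fine=0.51; AND[a·b] → w = 0.4692
R2 (z=37.0): medium=0.52, high=0.36; AND[a·b] → w = 0.1872
R3 (z=15.0): high=0.36, fine=0.51; AND[a·b] → w = 0.1836
R4 (z=31.0): ¬fine=1−0.51=0.49, high=0.36; AND[a·b] → w = 0.1764
R5 (z=6.0): low=0.92, ¬fine=1−0.51=0.49; AND[a·b] → w = 0.4508
Weighted average = (0.4692·22.0 + 0.1872·37.0 + 0.1836·15.0 + 0.1764·31.0 + 0.4508·6.0) / (0.4692 + 0.1872 + 0.1836 + 0.1764 + 0.4508)
  = 28.1760 / 1.4672 = 19.20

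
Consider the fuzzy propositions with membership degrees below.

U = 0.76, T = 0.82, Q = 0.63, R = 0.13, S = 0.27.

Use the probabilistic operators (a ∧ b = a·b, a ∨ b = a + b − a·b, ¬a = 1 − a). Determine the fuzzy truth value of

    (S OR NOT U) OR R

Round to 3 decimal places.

NOT U = 1 − 0.7600 = 0.2400
S OR NOT U = a + b − a·b on (0.2700, 0.2400) = 0.4452
(S OR NOT U) OR R = a + b − a·b on (0.4452, 0.1300) = 0.5173

0.517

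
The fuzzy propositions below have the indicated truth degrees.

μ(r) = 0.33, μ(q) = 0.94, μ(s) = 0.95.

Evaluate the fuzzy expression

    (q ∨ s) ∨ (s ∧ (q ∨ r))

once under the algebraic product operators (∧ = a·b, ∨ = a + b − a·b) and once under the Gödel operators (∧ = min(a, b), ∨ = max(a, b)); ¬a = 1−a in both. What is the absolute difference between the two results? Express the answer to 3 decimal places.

Under algebraic product:
  q ∨ s = a + b − a·b on (0.9400, 0.9500) = 0.9970
  q ∨ r = a + b − a·b on (0.9400, 0.3300) = 0.9598
  s ∧ (q ∨ r) = a·b on (0.9500, 0.9598) = 0.9118
  (q ∨ s) ∨ (s ∧ (q ∨ r)) = a + b − a·b on (0.9970, 0.9118) = 0.9997
  → value = 0.9997
Under Gödel:
  q ∨ s = max(a, b) on (0.94, 0.95) = 0.95
  q ∨ r = max(a, b) on (0.94, 0.33) = 0.94
  s ∧ (q ∨ r) = min(a, b) on (0.95, 0.94) = 0.94
  (q ∨ s) ∨ (s ∧ (q ∨ r)) = max(a, b) on (0.95, 0.94) = 0.95
  → value = 0.9500
|0.9997 − 0.9500| = 0.050

0.050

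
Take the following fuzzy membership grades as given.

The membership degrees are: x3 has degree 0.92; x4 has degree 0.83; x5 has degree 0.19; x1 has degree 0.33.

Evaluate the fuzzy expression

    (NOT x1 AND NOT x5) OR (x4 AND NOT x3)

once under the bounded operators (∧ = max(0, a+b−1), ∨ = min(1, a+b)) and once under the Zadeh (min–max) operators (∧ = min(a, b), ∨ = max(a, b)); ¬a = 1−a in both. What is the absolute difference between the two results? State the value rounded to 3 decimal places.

0.190

Under bounded:
  NOT x1 = 1 − 0.33 = 0.67
  NOT x5 = 1 − 0.19 = 0.81
  NOT x1 AND NOT x5 = max(0, a+b−1) on (0.67, 0.81) = 0.48
  NOT x3 = 1 − 0.92 = 0.08
  x4 AND NOT x3 = max(0, a+b−1) on (0.83, 0.08) = 0.00
  (NOT x1 AND NOT x5) OR (x4 AND NOT x3) = min(1, a+b) on (0.48, 0.00) = 0.48
  → value = 0.4800
Under Zadeh (min–max):
  NOT x1 = 1 − 0.33 = 0.67
  NOT x5 = 1 − 0.19 = 0.81
  NOT x1 AND NOT x5 = min(a, b) on (0.67, 0.81) = 0.67
  NOT x3 = 1 − 0.92 = 0.08
  x4 AND NOT x3 = min(a, b) on (0.83, 0.08) = 0.08
  (NOT x1 AND NOT x5) OR (x4 AND NOT x3) = max(a, b) on (0.67, 0.08) = 0.67
  → value = 0.6700
|0.4800 − 0.6700| = 0.190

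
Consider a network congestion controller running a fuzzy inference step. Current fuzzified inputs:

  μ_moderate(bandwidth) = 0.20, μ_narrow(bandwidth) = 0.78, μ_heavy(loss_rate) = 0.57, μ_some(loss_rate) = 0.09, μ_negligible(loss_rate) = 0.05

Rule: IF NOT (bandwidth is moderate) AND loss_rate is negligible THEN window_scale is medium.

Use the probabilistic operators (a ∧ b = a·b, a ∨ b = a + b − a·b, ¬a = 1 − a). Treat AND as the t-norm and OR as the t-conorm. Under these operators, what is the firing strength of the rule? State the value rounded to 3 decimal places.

0.040

firing strength: ¬moderate=1−0.20=0.80, negligible=0.05; AND[a·b] → w = 0.0400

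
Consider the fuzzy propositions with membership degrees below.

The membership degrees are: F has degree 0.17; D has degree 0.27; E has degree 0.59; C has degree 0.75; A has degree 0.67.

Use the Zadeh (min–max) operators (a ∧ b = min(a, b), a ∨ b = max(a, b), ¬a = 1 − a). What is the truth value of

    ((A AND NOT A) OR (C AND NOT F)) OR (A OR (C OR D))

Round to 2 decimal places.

NOT A = 1 − 0.67 = 0.33
A AND NOT A = min(a, b) on (0.67, 0.33) = 0.33
NOT F = 1 − 0.17 = 0.83
C AND NOT F = min(a, b) on (0.75, 0.83) = 0.75
(A AND NOT A) OR (C AND NOT F) = max(a, b) on (0.33, 0.75) = 0.75
C OR D = max(a, b) on (0.75, 0.27) = 0.75
A OR (C OR D) = max(a, b) on (0.67, 0.75) = 0.75
((A AND NOT A) OR (C AND NOT F)) OR (A OR (C OR D)) = max(a, b) on (0.75, 0.75) = 0.75

0.75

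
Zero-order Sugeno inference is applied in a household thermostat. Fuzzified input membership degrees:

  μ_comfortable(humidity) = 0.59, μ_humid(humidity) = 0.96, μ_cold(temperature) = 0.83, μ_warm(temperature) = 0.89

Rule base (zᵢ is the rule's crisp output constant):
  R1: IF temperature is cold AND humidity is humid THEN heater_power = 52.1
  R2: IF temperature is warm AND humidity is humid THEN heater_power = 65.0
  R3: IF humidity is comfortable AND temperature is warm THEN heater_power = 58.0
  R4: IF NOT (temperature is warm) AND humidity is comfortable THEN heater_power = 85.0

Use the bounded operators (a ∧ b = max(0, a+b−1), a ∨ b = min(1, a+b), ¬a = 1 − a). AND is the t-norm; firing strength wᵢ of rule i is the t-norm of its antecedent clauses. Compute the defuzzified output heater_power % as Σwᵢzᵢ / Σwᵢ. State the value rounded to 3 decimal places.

58.608

R1 (z=52.1): cold=0.83, humid=0.96; AND[max(0, a+b−1)] → w = 0.79
R2 (z=65.0): warm=0.89, humid=0.96; AND[max(0, a+b−1)] → w = 0.85
R3 (z=58.0): comfortable=0.59, warm=0.89; AND[max(0, a+b−1)] → w = 0.48
R4 (z=85.0): ¬warm=1−0.89=0.11, comfortable=0.59; AND[max(0, a+b−1)] → w = 0.00
Weighted average = (0.79·52.1 + 0.85·65.0 + 0.48·58.0 + 0.00·85.0) / (0.79 + 0.85 + 0.48 + 0.00)
  = 124.2490 / 2.1200 = 58.608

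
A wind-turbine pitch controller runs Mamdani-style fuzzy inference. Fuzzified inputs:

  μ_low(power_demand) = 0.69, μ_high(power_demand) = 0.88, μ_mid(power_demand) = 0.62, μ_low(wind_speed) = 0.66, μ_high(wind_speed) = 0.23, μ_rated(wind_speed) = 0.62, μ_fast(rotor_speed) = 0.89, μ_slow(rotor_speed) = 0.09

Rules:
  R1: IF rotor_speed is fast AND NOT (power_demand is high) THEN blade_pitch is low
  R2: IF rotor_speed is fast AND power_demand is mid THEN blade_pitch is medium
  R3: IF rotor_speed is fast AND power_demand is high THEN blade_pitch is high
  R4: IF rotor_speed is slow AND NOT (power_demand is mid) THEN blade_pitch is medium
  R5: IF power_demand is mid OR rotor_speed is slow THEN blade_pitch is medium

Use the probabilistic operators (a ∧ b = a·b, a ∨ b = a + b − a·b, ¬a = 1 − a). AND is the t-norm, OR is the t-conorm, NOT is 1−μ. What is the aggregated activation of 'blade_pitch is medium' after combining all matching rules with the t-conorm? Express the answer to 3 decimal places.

R1: fast=0.89, ¬high=1−0.88=0.12; AND[a·b] → w = 0.1068
R2: fast=0.89, mid=0.62; AND[a·b] → w = 0.5518
R3: fast=0.89, high=0.88; AND[a·b] → w = 0.7832
R4: slow=0.09, ¬mid=1−0.62=0.38; AND[a·b] → w = 0.0342
R5: mid=0.62, slow=0.09; OR[a + b − a·b] → w = 0.6542
Rules with consequent 'medium': {R2, R4, R5} → strengths 0.5518, 0.0342, 0.6542
Aggregate via t-conorm [a + b − a·b]: 0.8503

0.850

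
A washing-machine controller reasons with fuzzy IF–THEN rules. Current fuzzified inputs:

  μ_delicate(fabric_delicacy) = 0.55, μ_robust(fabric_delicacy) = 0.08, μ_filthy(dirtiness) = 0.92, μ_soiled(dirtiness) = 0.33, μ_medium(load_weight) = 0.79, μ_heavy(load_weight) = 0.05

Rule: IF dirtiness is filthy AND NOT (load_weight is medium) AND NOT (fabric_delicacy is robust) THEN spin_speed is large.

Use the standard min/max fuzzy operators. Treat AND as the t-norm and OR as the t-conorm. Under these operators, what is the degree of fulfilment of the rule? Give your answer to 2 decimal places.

firing strength: filthy=0.92, ¬medium=1−0.79=0.21, ¬robust=1−0.08=0.92; AND[min(a, b)] → w = 0.21

0.21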